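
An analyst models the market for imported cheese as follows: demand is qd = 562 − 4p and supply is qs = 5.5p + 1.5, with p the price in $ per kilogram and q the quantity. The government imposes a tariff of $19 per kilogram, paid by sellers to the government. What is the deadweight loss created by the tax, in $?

Deadweight loss = $418.

Before the tax: set 562 − 4p = 5.5p + 1.5 → p* = $59, q* = 326.
With the tax collected from sellers, supply shifts: qs = 5.5(p − 19) + 1.5.
Solving gives q = 282 with buyers paying $70 and sellers receiving $51 (the $19 wedge).
Quantity falls by |ΔQ| = |326 − 282| = 44.
DWL = ½ · t · |ΔQ| = ½ · 19 · 44 = $418.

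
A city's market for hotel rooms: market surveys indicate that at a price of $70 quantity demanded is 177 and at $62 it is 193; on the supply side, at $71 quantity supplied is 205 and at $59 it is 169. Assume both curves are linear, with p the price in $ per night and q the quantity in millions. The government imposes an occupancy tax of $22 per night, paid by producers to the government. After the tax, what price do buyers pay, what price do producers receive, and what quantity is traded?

Buyers pay $78.2; producers receive $56.2; quantity = 160.6.

Demand slope: (193 − 177)/(62 − 70) = -2, so qd = 317 − 2p.
Supply slope: (169 − 205)/(59 − 71) = 3, so qs = 3p − 8.
Before the tax: set 317 − 2p = 3p − 8 → p* = $65, q* = 187.
With the tax collected from producers, supply shifts: qs = 3(p − 22) − 8.
New equilibrium: buyers pay $78.2, producers receive $56.2, q = 160.6. (Wedge: pb − ps = 22.)
The less price-elastic side of the market bears the larger share of a per-unit tax.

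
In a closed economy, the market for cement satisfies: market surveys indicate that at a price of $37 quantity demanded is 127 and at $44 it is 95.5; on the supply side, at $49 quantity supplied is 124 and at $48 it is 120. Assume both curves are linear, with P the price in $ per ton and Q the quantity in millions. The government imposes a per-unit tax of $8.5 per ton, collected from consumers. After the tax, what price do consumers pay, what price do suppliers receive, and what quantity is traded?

Demand slope: (95.5 − 127)/(44 − 37) = -4.5, so Qd = 293.5 − 4.5P.
Supply slope: (120 − 124)/(48 − 49) = 4, so Qs = 4P − 72.
Before the tax: set 293.5 − 4.5P = 4P − 72 → P* = $43, Q* = 100.
With the tax collected from consumers, demand (in seller-price terms) shifts: Qd = 293.5 − 4.5(P + 8.5).
New equilibrium: consumers pay $47, suppliers receive $38.5, Q = 82. (Wedge: Pb − Ps = 8.5.)

Consumers pay $47; suppliers receive $38.5; quantity = 82.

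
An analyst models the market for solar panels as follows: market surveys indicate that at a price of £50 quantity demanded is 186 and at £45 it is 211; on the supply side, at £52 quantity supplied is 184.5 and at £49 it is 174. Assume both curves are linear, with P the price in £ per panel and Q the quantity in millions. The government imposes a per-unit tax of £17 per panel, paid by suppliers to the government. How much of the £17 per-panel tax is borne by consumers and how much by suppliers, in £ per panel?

Demand slope: (211 − 186)/(45 − 50) = -5, so Qd = 436 − 5P.
Supply slope: (174 − 184.5)/(49 − 52) = 3.5, so Qs = 3.5P + 2.5.
Before the tax: set 436 − 5P = 3.5P + 2.5 → P* = £51, Q* = 181.
With the tax collected from suppliers, supply shifts: Qs = 3.5(P − 17) + 2.5.
Solving gives Q = 146 with consumers paying £58 and suppliers receiving £41 (the £17 wedge).
Burden on consumers: £7; on suppliers: £10. (They sum to £17.)
The less price-elastic side of the market bears the larger share of a per-unit tax.

Consumers bear £7 per panel; suppliers bear £10 per panel.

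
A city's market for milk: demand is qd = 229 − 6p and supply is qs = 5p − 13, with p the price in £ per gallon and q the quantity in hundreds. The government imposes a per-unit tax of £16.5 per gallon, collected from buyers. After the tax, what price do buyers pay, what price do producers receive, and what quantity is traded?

Buyers pay £29.5; producers receive £13; quantity = 52.

Before the tax: set 229 − 6p = 5p − 13 → p* = £22, q* = 97.
With the tax collected from buyers, demand (in seller-price terms) shifts: qd = 229 − 6(p + 16.5).
New equilibrium: buyers pay £29.5, producers receive £13, q = 52. (Wedge: pb − ps = 16.5.)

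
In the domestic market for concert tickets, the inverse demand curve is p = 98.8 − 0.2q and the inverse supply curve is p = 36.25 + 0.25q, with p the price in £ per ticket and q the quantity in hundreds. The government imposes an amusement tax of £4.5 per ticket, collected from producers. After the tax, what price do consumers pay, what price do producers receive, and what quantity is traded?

Inverting to q(p) form: qd = 494 − 5p; qs = 4p − 145.
Without the tax, 494 − 5p = 4p − 145 gives 9p = 639, so p* = £71 and q* = 139.
With the tax collected from producers, supply shifts: qs = 4(p − 4.5) − 145.
New equilibrium: consumers pay £73, producers receive £68.5, q = 129. (Wedge: pb − ps = 4.5.)

Consumers pay £73; producers receive £68.5; quantity = 129.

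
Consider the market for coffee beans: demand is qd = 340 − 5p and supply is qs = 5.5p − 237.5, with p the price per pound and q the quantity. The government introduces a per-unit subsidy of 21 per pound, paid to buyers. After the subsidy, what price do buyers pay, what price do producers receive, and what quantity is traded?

Buyers pay 44; producers receive 65; quantity = 120.

Before the subsidy: set 340 − 5p = 5.5p − 237.5 → p* = 55, q* = 65.
With a per-unit subsidy paid to buyers, each effectively pays p − 21, so demand becomes qd = 340 − 5(p − 21).
Solving gives q = 120 with buyers paying 44 and producers receiving 65 (the 21 wedge).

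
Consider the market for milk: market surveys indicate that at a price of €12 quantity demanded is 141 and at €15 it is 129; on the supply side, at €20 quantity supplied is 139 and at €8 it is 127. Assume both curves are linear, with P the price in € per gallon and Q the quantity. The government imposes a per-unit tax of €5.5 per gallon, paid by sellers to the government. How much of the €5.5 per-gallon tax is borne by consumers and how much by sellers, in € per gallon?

Demand slope: (129 − 141)/(15 − 12) = -4, so Qd = 189 − 4P.
Supply slope: (127 − 139)/(8 − 20) = 1, so Qs = P + 119.
Without the tax, 189 − 4P = P + 119 gives 5P = 70, so P* = €14 and Q* = 133.
With the tax collected from sellers, supply shifts: Qs = (P − 5.5) + 119.
New equilibrium: consumers pay €15.1, sellers receive €9.6, Q = 128.6. (Wedge: Pb − Ps = 5.5.)
Burden on consumers: €1.1; on sellers: €4.4. (They sum to €5.5.)

Consumers bear €1.1 per gallon; sellers bear €4.4 per gallon.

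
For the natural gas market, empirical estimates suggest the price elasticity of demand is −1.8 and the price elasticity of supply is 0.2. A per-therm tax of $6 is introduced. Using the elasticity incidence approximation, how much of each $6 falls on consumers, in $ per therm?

Consumers bear ≈ $0.6 per therm.

Incidence ratio: consumers' share ≈ εs / (εs + |εd|) = 0.2 / (0.2 + 1.8) = 0.1.
So consumers bear ≈ 0.1 × $6 = $0.6; suppliers bear $5.4.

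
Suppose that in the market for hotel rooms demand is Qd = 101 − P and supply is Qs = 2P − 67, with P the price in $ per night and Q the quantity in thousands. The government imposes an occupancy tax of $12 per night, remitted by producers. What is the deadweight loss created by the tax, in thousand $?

Deadweight loss = $48 thousand.

Without the tax, 101 − P = 2P − 67 gives 3P = 168, so P* = $56 and Q* = 45.
With the tax collected from producers, supply shifts: Qs = 2(P − 12) − 67.
Solving gives Q = 37 with buyers paying $64 and producers receiving $52 (the $12 wedge).
Quantity falls by |ΔQ| = |45 − 37| = 8.
DWL = ½ · t · |ΔQ| = ½ · 12 · 8 = $48.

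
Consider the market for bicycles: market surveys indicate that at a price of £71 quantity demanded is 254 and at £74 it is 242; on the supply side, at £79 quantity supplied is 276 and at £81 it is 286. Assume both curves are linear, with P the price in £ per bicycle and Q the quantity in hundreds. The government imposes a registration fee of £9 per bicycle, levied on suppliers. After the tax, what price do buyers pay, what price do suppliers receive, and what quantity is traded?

Buyers pay £78; suppliers receive £69; quantity = 226.

Demand slope: (242 − 254)/(74 − 71) = -4, so Qd = 538 − 4P.
Supply slope: (286 − 276)/(81 − 79) = 5, so Qs = 5P − 119.
Before the tax: set 538 − 4P = 5P − 119 → P* = £73, Q* = 246.
With the tax collected from suppliers, supply shifts: Qs = 5(P − 9) − 119.
New equilibrium: buyers pay £78, suppliers receive £69, Q = 226. (Wedge: Pb − Ps = 9.)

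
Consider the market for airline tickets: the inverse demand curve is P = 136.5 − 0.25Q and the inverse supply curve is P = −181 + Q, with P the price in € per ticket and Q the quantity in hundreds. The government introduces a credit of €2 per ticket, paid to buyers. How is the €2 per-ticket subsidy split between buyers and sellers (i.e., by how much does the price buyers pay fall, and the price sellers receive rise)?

Buyers gain €0.4 per ticket; sellers gain €1.6 per ticket.

Rewrite in direct form: Qd = 546 − 4P and Qs = P + 181.
Without the subsidy, 546 − 4P = P + 181 gives 5P = 365, so P* = €73 and Q* = 254.
With a per-unit subsidy paid to buyers, each effectively pays P − 2, so demand becomes Qd = 546 − 4(P − 2).
Solving gives Q = 255.6 with buyers paying €72.6 and sellers receiving €74.6 (the €2 wedge).
Gain to buyers: €0.4; to sellers: €1.6. (They sum to €2.)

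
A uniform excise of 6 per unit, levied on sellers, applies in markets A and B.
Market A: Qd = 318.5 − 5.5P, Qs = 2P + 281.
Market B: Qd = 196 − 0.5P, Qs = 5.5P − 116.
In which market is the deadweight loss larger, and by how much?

Market A: pre-tax P* = 5, Q* = 291; post-tax Q = 282.2; deadweight loss = 26.4.
Market B: pre-tax P* = 52, Q* = 170; post-tax Q = 167.25; deadweight loss = 8.25.
Difference: 26.4 vs 8.25 → market A is larger by 18.15.

Market A, by 18.15.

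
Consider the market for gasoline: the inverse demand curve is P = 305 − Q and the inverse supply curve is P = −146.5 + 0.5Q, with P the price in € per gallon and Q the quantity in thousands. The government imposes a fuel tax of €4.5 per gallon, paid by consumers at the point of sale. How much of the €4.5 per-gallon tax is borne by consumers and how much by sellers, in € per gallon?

Consumers bear €3 per gallon; sellers bear €1.5 per gallon.

Inverting to Q(P) form: Qd = 305 − P; Qs = 2P + 293.
Without the tax, 305 − P = 2P + 293 gives 3P = 12, so P* = €4 and Q* = 301.
With the tax collected from consumers, demand (in seller-price terms) shifts: Qd = 305 − (P + 4.5).
Solving gives Q = 298 with consumers paying €7 and sellers receiving €2.5 (the €4.5 wedge).
Burden on consumers: €3; on sellers: €1.5. (They sum to €4.5.)
The less price-elastic side of the market bears the larger share of a per-unit tax.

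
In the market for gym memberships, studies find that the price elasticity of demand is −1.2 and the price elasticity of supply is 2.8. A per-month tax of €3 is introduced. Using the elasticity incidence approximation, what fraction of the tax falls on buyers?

Incidence ratio: buyers' share ≈ εs / (εs + |εd|) = 2.8 / (2.8 + 1.2) = 0.7.
Supply is the more elastic side, so buyers bear the larger share.

Buyers' share ≈ 0.7.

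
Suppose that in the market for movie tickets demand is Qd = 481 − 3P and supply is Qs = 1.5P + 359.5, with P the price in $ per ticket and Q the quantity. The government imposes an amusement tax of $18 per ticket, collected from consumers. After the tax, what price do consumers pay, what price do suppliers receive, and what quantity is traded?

Without the tax, 481 − 3P = 1.5P + 359.5 gives 4.5P = 121.5, so P* = $27 and Q* = 400.
With the tax collected from consumers, demand (in seller-price terms) shifts: Qd = 481 − 3(P + 18).
New equilibrium: consumers pay $33, suppliers receive $15, Q = 382. (Wedge: Pb − Ps = 18.)
The less price-elastic side of the market bears the larger share of a per-unit tax.

Consumers pay $33; suppliers receive $15; quantity = 382.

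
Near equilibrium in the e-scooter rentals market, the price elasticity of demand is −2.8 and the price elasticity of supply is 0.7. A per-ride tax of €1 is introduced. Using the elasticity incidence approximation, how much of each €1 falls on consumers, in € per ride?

Consumers bear ≈ €0.2 per ride.

Incidence ratio: consumers' share ≈ εs / (εs + |εd|) = 0.7 / (0.7 + 2.8) = 0.2.
So consumers bear ≈ 0.2 × €1 = €0.2; suppliers bear €0.8.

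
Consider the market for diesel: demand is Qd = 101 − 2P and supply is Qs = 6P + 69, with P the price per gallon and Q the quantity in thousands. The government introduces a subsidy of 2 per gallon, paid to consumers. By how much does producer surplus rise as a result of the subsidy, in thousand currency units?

Without the subsidy, 101 − 2P = 6P + 69 gives 8P = 32, so P* = 4 and Q* = 93.
With a per-unit subsidy paid to consumers, each effectively pays P − 2, so demand becomes Qd = 101 − 2(P − 2).
New equilibrium: consumers pay 2.5, suppliers receive 4.5, Q = 96. (Wedge: Pb − Ps = −2.)
ΔPS is the trapezoid between Q = 96 and Q = 93 of height 0.5: ½ · (93 + 96) · 0.5 = 47.25.

Producer surplus rises by 47.25 thousand.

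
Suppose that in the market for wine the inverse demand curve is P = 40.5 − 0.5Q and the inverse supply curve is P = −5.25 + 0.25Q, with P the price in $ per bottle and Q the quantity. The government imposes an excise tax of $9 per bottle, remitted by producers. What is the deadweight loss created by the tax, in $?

Inverting to Q(P) form: Qd = 81 − 2P; Qs = 4P + 21.
Before the tax: set 81 − 2P = 4P + 21 → P* = $10, Q* = 61.
With the tax collected from producers, supply shifts: Qs = 4(P − 9) + 21.
Solving gives Q = 49 with buyers paying $16 and producers receiving $7 (the $9 wedge).
Quantity falls by |ΔQ| = |61 − 49| = 12.
DWL = ½ · t · |ΔQ| = ½ · 9 · 12 = $54.

Deadweight loss = $54.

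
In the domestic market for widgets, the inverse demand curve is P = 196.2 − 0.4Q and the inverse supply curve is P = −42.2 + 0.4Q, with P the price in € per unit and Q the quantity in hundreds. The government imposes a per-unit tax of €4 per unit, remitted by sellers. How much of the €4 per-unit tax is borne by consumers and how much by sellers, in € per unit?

Rewrite in direct form: Qd = 490.5 − 2.5P and Qs = 2.5P + 105.5.
Without the tax, 490.5 − 2.5P = 2.5P + 105.5 gives 5P = 385, so P* = €77 and Q* = 298.
With the tax collected from sellers, supply shifts: Qs = 2.5(P − 4) + 105.5.
Solving gives Q = 293 with consumers paying €79 and sellers receiving €75 (the €4 wedge).
Burden on consumers: €2; on sellers: €2. (They sum to €4.)
The less price-elastic side of the market bears the larger share of a per-unit tax.

Consumers bear €2 per unit; sellers bear €2 per unit.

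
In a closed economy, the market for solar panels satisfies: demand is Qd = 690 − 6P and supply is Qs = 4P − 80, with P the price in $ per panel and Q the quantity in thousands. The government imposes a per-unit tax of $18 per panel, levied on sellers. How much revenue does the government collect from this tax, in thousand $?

Tax revenue = $3326.4 thousand.

Without the tax, 690 − 6P = 4P − 80 gives 10P = 770, so P* = $77 and Q* = 228.
With the tax collected from sellers, supply shifts: Qs = 4(P − 18) − 80.
Solving gives Q = 184.8 with buyers paying $84.2 and sellers receiving $66.2 (the $18 wedge).
Revenue = t · Q = 18 · 184.8 = $3326.4.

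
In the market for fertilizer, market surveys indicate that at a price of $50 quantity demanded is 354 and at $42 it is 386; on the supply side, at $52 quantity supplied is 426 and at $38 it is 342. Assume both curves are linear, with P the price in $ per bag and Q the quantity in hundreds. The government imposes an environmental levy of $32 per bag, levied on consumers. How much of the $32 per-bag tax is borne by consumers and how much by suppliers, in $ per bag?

Consumers bear $19.2 per bag; suppliers bear $12.8 per bag.

Demand slope: (386 − 354)/(42 − 50) = -4, so Qd = 554 − 4P.
Supply slope: (342 − 426)/(38 − 52) = 6, so Qs = 6P + 114.
Without the tax, 554 − 4P = 6P + 114 gives 10P = 440, so P* = $44 and Q* = 378.
With the tax collected from consumers, demand (in seller-price terms) shifts: Qd = 554 − 4(P + 32).
Solving gives Q = 301.2 with consumers paying $63.2 and suppliers receiving $31.2 (the $32 wedge).
Burden on consumers: $19.2; on suppliers: $12.8. (They sum to $32.)
The less price-elastic side of the market bears the larger share of a per-unit tax.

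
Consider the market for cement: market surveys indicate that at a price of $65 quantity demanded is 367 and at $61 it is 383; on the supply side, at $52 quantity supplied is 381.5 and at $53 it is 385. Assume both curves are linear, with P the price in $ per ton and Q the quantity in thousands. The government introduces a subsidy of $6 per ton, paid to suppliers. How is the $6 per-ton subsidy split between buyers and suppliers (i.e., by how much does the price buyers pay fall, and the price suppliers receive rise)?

Buyers gain $2.8 per ton; suppliers gain $3.2 per ton.

Demand slope: (383 − 367)/(61 − 65) = -4, so Qd = 627 − 4P.
Supply slope: (385 − 381.5)/(53 − 52) = 3.5, so Qs = 3.5P + 199.5.
Before the subsidy: set 627 − 4P = 3.5P + 199.5 → P* = $57, Q* = 399.
With a per-unit subsidy paid to suppliers, each receives P + 6 per unit sold, so supply becomes Qs = 3.5(P + 6) + 199.5.
Solving gives Q = 410.2 with buyers paying $54.2 and suppliers receiving $60.2 (the $6 wedge).
Gain to buyers: $2.8; to suppliers: $3.2. (They sum to $6.)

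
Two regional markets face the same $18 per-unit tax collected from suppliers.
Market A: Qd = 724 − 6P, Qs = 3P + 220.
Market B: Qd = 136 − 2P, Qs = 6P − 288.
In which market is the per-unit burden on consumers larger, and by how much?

Market A: pre-tax P* = $56, Q* = 388; post-tax Q = 352; per-unit burden on consumers = $6.
Market B: pre-tax P* = $53, Q* = 30; post-tax Q = 3; per-unit burden on consumers = $13.5.
Difference: $6 vs $13.5 → market B is larger by $7.5.

Market B, by $7.5.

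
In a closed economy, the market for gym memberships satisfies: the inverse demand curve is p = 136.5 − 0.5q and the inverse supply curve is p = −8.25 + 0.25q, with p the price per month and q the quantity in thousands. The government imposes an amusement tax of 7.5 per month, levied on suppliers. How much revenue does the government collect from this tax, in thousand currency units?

Inverting to q(p) form: qd = 273 − 2p; qs = 4p + 33.
Before the tax: set 273 − 2p = 4p + 33 → p* = 40, q* = 193.
With the tax collected from suppliers, supply shifts: qs = 4(p − 7.5) + 33.
New equilibrium: consumers pay 45, suppliers receive 37.5, q = 183. (Wedge: pb − ps = 7.5.)
Revenue = t · Q = 7.5 · 183 = 1372.5.

Tax revenue = 1372.5 thousand.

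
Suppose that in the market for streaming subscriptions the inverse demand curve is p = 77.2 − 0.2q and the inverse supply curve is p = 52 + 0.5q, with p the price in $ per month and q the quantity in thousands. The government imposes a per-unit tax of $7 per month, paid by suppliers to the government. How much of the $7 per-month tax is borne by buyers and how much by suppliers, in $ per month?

Rewrite in direct form: qd = 386 − 5p and qs = 2p − 104.
Without the tax, 386 − 5p = 2p − 104 gives 7p = 490, so p* = $70 and q* = 36.
With the tax collected from suppliers, supply shifts: qs = 2(p − 7) − 104.
Solving gives q = 26 with buyers paying $72 and suppliers receiving $65 (the $7 wedge).
Burden on buyers: $2; on suppliers: $5. (They sum to $7.)

Buyers bear $2 per month; suppliers bear $5 per month.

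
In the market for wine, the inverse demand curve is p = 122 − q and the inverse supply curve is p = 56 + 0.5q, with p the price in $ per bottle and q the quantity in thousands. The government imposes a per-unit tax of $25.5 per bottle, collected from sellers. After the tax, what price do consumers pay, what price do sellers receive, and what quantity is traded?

Consumers pay $95; sellers receive $69.5; quantity = 27.

Inverting to q(p) form: qd = 122 − p; qs = 2p − 112.
Before the tax: set 122 − p = 2p − 112 → p* = $78, q* = 44.
With the tax collected from sellers, supply shifts: qs = 2(p − 25.5) − 112.
New equilibrium: consumers pay $95, sellers receive $69.5, q = 27. (Wedge: pb − ps = 25.5.)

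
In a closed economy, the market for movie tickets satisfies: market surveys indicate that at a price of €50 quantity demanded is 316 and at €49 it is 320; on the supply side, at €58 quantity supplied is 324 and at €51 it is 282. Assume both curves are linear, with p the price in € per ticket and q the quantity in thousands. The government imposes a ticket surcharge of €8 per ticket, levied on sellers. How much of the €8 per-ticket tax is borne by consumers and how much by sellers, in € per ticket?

Demand slope: (320 − 316)/(49 − 50) = -4, so qd = 516 − 4p.
Supply slope: (282 − 324)/(51 − 58) = 6, so qs = 6p − 24.
Before the tax: set 516 − 4p = 6p − 24 → p* = €54, q* = 300.
With the tax collected from sellers, supply shifts: qs = 6(p − 8) − 24.
New equilibrium: consumers pay €58.8, sellers receive €50.8, q = 280.8. (Wedge: pb − ps = 8.)
Burden on consumers: €4.8; on sellers: €3.2. (They sum to €8.)

Consumers bear €4.8 per ticket; sellers bear €3.2 per ticket.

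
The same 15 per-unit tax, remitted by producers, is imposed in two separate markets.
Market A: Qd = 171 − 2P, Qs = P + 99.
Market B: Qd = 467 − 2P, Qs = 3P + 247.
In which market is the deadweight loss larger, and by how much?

Market A: pre-tax P* = 24, Q* = 123; post-tax Q = 113; deadweight loss = 75.
Market B: pre-tax P* = 44, Q* = 379; post-tax Q = 361; deadweight loss = 135.
Difference: 75 vs 135 → market B is larger by 60.

Market B, by 60.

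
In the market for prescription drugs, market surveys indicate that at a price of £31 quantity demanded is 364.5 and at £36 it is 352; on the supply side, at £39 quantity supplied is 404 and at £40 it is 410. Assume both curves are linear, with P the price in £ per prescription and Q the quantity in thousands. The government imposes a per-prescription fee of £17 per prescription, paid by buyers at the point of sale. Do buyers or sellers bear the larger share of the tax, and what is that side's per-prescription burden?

Demand slope: (352 − 364.5)/(36 − 31) = -2.5, so Qd = 442 − 2.5P.
Supply slope: (410 − 404)/(40 − 39) = 6, so Qs = 6P + 170.
Before the tax: set 442 − 2.5P = 6P + 170 → P* = £32, Q* = 362.
With the tax collected from buyers, demand (in seller-price terms) shifts: Qd = 442 − 2.5(P + 17).
Solving gives Q = 332 with buyers paying £44 and sellers receiving £27 (the £17 wedge).
Per-prescription burden: buyers £12, sellers £5.
Buyers take the larger share because demand is less price-elastic here (demand slope 2.5 vs supply slope 6).

Buyers bear the larger share: £12 per prescription.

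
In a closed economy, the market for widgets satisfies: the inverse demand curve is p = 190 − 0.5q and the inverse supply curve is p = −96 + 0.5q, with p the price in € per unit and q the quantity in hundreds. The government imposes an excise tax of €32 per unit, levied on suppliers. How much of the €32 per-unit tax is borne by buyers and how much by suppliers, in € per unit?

Buyers bear €16 per unit; suppliers bear €16 per unit.

Rewrite in direct form: qd = 380 − 2p and qs = 2p + 192.
Without the tax, 380 − 2p = 2p + 192 gives 4p = 188, so p* = €47 and q* = 286.
With the tax collected from suppliers, supply shifts: qs = 2(p − 32) + 192.
Solving gives q = 254 with buyers paying €63 and suppliers receiving €31 (the €32 wedge).
Burden on buyers: €16; on suppliers: €16. (They sum to €32.)
The less price-elastic side of the market bears the larger share of a per-unit tax.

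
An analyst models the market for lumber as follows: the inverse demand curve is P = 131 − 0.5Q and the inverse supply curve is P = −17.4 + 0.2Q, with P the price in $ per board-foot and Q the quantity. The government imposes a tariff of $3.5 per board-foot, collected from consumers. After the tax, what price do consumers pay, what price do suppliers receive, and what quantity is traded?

Rewrite in direct form: Qd = 262 − 2P and Qs = 5P + 87.
Before the tax: set 262 − 2P = 5P + 87 → P* = $25, Q* = 212.
With the tax collected from consumers, demand (in seller-price terms) shifts: Qd = 262 − 2(P + 3.5).
New equilibrium: consumers pay $27.5, suppliers receive $24, Q = 207. (Wedge: Pb − Ps = 3.5.)
The less price-elastic side of the market bears the larger share of a per-unit tax.

Consumers pay $27.5; suppliers receive $24; quantity = 207.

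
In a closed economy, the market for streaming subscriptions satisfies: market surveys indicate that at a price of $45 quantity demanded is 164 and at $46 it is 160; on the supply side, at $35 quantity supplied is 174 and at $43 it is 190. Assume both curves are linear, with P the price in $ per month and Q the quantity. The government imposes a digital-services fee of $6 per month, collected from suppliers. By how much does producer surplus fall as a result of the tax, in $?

Demand slope: (160 − 164)/(46 − 45) = -4, so Qd = 344 − 4P.
Supply slope: (190 − 174)/(43 − 35) = 2, so Qs = 2P + 104.
Without the tax, 344 − 4P = 2P + 104 gives 6P = 240, so P* = $40 and Q* = 184.
With the tax collected from suppliers, supply shifts: Qs = 2(P − 6) + 104.
New equilibrium: buyers pay $42, suppliers receive $36, Q = 176. (Wedge: Pb − Ps = 6.)
ΔPS is the trapezoid between Q = 176 and Q = 184 of height $4: ½ · (184 + 176) · 4 = $720.

Producer surplus falls by $720.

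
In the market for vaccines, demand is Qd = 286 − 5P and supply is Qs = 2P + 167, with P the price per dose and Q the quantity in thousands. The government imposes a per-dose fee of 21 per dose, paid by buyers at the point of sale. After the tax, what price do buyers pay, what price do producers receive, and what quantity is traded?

Without the tax, 286 − 5P = 2P + 167 gives 7P = 119, so P* = 17 and Q* = 201.
With the tax collected from buyers, demand (in seller-price terms) shifts: Qd = 286 − 5(P + 21).
New equilibrium: buyers pay 23, producers receive 2, Q = 171. (Wedge: Pb − Ps = 21.)
The less price-elastic side of the market bears the larger share of a per-unit tax.

Buyers pay 23; producers receive 2; quantity = 171.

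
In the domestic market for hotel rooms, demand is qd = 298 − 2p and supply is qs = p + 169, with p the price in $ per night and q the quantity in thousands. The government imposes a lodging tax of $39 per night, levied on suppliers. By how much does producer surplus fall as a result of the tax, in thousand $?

Before the tax: set 298 − 2p = p + 169 → p* = $43, q* = 212.
With the tax collected from suppliers, supply shifts: qs = (p − 39) + 169.
Solving gives q = 186 with buyers paying $56 and suppliers receiving $17 (the $39 wedge).
ΔPS is the trapezoid between Q = 186 and Q = 212 of height $26: ½ · (212 + 186) · 26 = $5174.

Producer surplus falls by $5174 thousand.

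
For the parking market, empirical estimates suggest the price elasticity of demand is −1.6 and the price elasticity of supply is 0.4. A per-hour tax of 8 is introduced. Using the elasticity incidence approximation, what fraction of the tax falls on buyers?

Incidence ratio: buyers' share ≈ εs / (εs + |εd|) = 0.4 / (0.4 + 1.6) = 0.2.
Supply is the less elastic side, so buyers bear the smaller share.

Buyers' share ≈ 0.2.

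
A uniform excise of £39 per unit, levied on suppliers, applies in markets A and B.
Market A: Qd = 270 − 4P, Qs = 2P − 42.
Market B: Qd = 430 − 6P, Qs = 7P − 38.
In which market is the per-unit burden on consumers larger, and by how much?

Market B, by £8.

Market A: pre-tax P* = £52, Q* = 62; post-tax Q = 10; per-unit burden on consumers = £13.
Market B: pre-tax P* = £36, Q* = 214; post-tax Q = 88; per-unit burden on consumers = £21.
Difference: £13 vs £21 → market B is larger by £8.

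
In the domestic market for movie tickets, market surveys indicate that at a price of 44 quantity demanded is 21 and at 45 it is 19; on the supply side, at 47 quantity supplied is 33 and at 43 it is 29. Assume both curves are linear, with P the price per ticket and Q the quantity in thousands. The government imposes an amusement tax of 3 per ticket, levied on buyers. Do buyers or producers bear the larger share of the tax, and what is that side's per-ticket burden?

Producers bear the larger share: 2 per ticket.

Demand slope: (19 − 21)/(45 − 44) = -2, so Qd = 109 − 2P.
Supply slope: (29 − 33)/(43 − 47) = 1, so Qs = P − 14.
Without the tax, 109 − 2P = P − 14 gives 3P = 123, so P* = 41 and Q* = 27.
With the tax collected from buyers, demand (in seller-price terms) shifts: Qd = 109 − 2(P + 3).
New equilibrium: buyers pay 42, producers receive 39, Q = 25. (Wedge: Pb − Ps = 3.)
Per-ticket burden: buyers 1, producers 2.
Producers take the larger share because supply is less price-elastic here (demand slope 2 vs supply slope 1).
The less price-elastic side of the market bears the larger share of a per-unit tax.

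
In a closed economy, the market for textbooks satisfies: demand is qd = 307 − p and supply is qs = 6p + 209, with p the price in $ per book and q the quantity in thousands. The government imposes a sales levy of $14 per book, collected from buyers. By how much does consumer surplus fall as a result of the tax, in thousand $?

Consumer surplus falls by $3444 thousand.

Without the tax, 307 − p = 6p + 209 gives 7p = 98, so p* = $14 and q* = 293.
With the tax collected from buyers, demand (in seller-price terms) shifts: qd = 307 − (p + 14).
New equilibrium: buyers pay $26, suppliers receive $12, q = 281. (Wedge: pb − ps = 14.)
ΔCS is the trapezoid between Q = 281 and Q = 293 of height $12: ½ · (293 + 281) · 12 = $3444.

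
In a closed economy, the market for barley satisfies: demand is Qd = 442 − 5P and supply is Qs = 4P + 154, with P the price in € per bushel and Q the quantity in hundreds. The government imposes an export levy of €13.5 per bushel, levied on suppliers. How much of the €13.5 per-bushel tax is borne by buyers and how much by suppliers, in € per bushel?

Buyers bear €6 per bushel; suppliers bear €7.5 per bushel.

Before the tax: set 442 − 5P = 4P + 154 → P* = €32, Q* = 282.
With the tax collected from suppliers, supply shifts: Qs = 4(P − 13.5) + 154.
Solving gives Q = 252 with buyers paying €38 and suppliers receiving €24.5 (the €13.5 wedge).
Burden on buyers: €6; on suppliers: €7.5. (They sum to €13.5.)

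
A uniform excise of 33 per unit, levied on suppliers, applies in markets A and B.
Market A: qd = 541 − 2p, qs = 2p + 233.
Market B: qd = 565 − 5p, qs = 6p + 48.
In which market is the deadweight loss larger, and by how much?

Market B, by 940.5.

Market A: pre-tax p* = 77, q* = 387; post-tax q = 354; deadweight loss = 544.5.
Market B: pre-tax p* = 47, q* = 330; post-tax q = 240; deadweight loss = 1485.
Difference: 544.5 vs 1485 → market B is larger by 940.5.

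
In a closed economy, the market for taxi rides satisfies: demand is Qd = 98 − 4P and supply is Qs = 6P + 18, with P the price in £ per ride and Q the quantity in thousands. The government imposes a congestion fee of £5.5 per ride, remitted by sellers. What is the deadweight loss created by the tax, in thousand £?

Deadweight loss = £36.3 thousand.

Before the tax: set 98 − 4P = 6P + 18 → P* = £8, Q* = 66.
With the tax collected from sellers, supply shifts: Qs = 6(P − 5.5) + 18.
Solving gives Q = 52.8 with consumers paying £11.3 and sellers receiving £5.8 (the £5.5 wedge).
Quantity falls by |ΔQ| = |66 − 52.8| = 13.2.
DWL = ½ · t · |ΔQ| = ½ · 5.5 · 13.2 = £36.3.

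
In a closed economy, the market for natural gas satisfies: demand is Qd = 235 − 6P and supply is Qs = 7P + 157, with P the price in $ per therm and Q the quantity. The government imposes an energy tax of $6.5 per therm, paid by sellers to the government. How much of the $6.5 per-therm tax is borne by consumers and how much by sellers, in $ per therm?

Consumers bear $3.5 per therm; sellers bear $3 per therm.

Without the tax, 235 − 6P = 7P + 157 gives 13P = 78, so P* = $6 and Q* = 199.
With the tax collected from sellers, supply shifts: Qs = 7(P − 6.5) + 157.
Solving gives Q = 178 with consumers paying $9.5 and sellers receiving $3 (the $6.5 wedge).
Burden on consumers: $3.5; on sellers: $3. (They sum to $6.5.)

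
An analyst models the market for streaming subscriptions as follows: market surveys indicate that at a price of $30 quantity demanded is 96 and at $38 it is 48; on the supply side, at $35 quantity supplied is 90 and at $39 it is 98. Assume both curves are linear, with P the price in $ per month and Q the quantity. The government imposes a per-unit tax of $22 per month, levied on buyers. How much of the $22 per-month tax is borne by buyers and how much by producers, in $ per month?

Demand slope: (48 − 96)/(38 − 30) = -6, so Qd = 276 − 6P.
Supply slope: (98 − 90)/(39 − 35) = 2, so Qs = 2P + 20.
Before the tax: set 276 − 6P = 2P + 20 → P* = $32, Q* = 84.
With the tax collected from buyers, demand (in seller-price terms) shifts: Qd = 276 − 6(P + 22).
Solving gives Q = 51 with buyers paying $37.5 and producers receiving $15.5 (the $22 wedge).
Burden on buyers: $5.5; on producers: $16.5. (They sum to $22.)

Buyers bear $5.5 per month; producers bear $16.5 per month.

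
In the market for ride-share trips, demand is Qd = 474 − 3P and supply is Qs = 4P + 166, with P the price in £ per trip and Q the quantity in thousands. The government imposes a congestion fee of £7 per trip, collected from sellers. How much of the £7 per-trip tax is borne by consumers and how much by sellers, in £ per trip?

Without the tax, 474 − 3P = 4P + 166 gives 7P = 308, so P* = £44 and Q* = 342.
With the tax collected from sellers, supply shifts: Qs = 4(P − 7) + 166.
Solving gives Q = 330 with consumers paying £48 and sellers receiving £41 (the £7 wedge).
Burden on consumers: £4; on sellers: £3. (They sum to £7.)
The less price-elastic side of the market bears the larger share of a per-unit tax.

Consumers bear £4 per trip; sellers bear £3 per trip.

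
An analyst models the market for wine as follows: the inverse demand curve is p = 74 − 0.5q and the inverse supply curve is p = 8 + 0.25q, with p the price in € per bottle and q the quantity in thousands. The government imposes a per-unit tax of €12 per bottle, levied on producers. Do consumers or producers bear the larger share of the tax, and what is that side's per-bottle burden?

Rewrite in direct form: qd = 148 − 2p and qs = 4p − 32.
Before the tax: set 148 − 2p = 4p − 32 → p* = €30, q* = 88.
With the tax collected from producers, supply shifts: qs = 4(p − 12) − 32.
New equilibrium: consumers pay €38, producers receive €26, q = 72. (Wedge: pb − ps = 12.)
Per-bottle burden: consumers €8, producers €4.
Consumers take the larger share because demand is less price-elastic here (demand slope 2 vs supply slope 4).

Consumers bear the larger share: €8 per bottle.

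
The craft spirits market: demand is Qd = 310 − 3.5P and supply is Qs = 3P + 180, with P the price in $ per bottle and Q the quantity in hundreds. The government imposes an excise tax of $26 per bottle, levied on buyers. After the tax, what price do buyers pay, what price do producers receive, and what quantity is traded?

Buyers pay $32; producers receive $6; quantity = 198.

Before the tax: set 310 − 3.5P = 3P + 180 → P* = $20, Q* = 240.
With the tax collected from buyers, demand (in seller-price terms) shifts: Qd = 310 − 3.5(P + 26).
New equilibrium: buyers pay $32, producers receive $6, Q = 198. (Wedge: Pb − Ps = 26.)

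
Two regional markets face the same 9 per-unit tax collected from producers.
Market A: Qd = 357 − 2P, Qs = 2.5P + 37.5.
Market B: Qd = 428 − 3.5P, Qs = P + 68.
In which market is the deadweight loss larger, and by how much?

Market A, by 13.5.

Market A: pre-tax P* = 71, Q* = 215; post-tax Q = 205; deadweight loss = 45.
Market B: pre-tax P* = 80, Q* = 148; post-tax Q = 141; deadweight loss = 31.5.
Difference: 45 vs 31.5 → market A is larger by 13.5.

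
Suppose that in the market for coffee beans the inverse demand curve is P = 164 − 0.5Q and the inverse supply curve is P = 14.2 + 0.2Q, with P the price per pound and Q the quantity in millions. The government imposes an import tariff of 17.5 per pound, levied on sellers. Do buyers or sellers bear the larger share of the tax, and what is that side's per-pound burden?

Rewrite in direct form: Qd = 328 − 2P and Qs = 5P − 71.
Before the tax: set 328 − 2P = 5P − 71 → P* = 57, Q* = 214.
With the tax collected from sellers, supply shifts: Qs = 5(P − 17.5) − 71.
Solving gives Q = 189 with buyers paying 69.5 and sellers receiving 52 (the 17.5 wedge).
Per-pound burden: buyers 12.5, sellers 5.
Buyers take the larger share because demand is less price-elastic here (demand slope 2 vs supply slope 5).

Buyers bear the larger share: 12.5 per pound.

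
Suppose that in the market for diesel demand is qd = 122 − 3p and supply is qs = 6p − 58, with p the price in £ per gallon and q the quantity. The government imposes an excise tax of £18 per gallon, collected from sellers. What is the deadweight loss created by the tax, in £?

Deadweight loss = £324.

Without the tax, 122 − 3p = 6p − 58 gives 9p = 180, so p* = £20 and q* = 62.
With the tax collected from sellers, supply shifts: qs = 6(p − 18) − 58.
Solving gives q = 26 with consumers paying £32 and sellers receiving £14 (the £18 wedge).
Quantity falls by |ΔQ| = |62 − 26| = 36.
DWL = ½ · t · |ΔQ| = ½ · 18 · 36 = £324.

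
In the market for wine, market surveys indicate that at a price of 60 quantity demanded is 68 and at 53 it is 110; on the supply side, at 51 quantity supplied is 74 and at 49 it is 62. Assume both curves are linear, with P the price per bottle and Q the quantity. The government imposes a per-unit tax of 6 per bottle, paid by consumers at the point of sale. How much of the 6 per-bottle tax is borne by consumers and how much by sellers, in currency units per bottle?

Demand slope: (110 − 68)/(53 − 60) = -6, so Qd = 428 − 6P.
Supply slope: (62 − 74)/(49 − 51) = 6, so Qs = 6P − 232.
Without the tax, 428 − 6P = 6P − 232 gives 12P = 660, so P* = 55 and Q* = 98.
With the tax collected from consumers, demand (in seller-price terms) shifts: Qd = 428 − 6(P + 6).
New equilibrium: consumers pay 58, sellers receive 52, Q = 80. (Wedge: Pb − Ps = 6.)
Burden on consumers: 3; on sellers: 3. (They sum to 6.)

Consumers bear 3 per bottle; sellers bear 3 per bottle.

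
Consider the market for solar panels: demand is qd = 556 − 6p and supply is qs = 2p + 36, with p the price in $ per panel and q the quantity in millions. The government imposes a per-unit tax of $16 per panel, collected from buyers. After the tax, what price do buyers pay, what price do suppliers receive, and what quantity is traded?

Before the tax: set 556 − 6p = 2p + 36 → p* = $65, q* = 166.
With the tax collected from buyers, demand (in seller-price terms) shifts: qd = 556 − 6(p + 16).
Solving gives q = 142 with buyers paying $69 and suppliers receiving $53 (the $16 wedge).

Buyers pay $69; suppliers receive $53; quantity = 142.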